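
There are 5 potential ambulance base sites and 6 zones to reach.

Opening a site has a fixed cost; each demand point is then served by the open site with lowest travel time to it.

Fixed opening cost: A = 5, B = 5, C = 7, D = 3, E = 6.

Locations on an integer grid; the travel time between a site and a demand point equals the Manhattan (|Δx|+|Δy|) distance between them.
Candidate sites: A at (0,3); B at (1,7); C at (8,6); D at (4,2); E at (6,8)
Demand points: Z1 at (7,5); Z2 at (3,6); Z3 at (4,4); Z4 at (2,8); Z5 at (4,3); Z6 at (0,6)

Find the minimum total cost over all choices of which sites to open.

Open {B, D}: assign each demand point to its cheapest open site.
  Z1→D 6, Z2→B 3, Z3→D 2, Z4→B 2, Z5→D 1, Z6→B 2
  travel time 16, fixed 8 → total 24.
Compare {B, C, D}: travel time 12 + fixed 15 = 27.
Compare {B, D, E}: travel time 14 + fixed 14 = 28.
Compare {A, B, D}: travel time 16 + fixed 13 = 29.
All other subsets cost ≥ 27. Minimum total cost: 24.

24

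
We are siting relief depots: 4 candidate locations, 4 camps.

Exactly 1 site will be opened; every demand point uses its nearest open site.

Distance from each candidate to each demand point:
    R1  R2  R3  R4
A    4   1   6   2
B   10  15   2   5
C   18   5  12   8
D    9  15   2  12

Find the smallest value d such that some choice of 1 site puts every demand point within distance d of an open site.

Open {A}.
  Farthest demand point is R3 at distance 6 (to A); all others are ≤ 6.
With {B} the worst case is 15.
With {D} the worst case is 15.
No size-1 selection achieves below 6.

6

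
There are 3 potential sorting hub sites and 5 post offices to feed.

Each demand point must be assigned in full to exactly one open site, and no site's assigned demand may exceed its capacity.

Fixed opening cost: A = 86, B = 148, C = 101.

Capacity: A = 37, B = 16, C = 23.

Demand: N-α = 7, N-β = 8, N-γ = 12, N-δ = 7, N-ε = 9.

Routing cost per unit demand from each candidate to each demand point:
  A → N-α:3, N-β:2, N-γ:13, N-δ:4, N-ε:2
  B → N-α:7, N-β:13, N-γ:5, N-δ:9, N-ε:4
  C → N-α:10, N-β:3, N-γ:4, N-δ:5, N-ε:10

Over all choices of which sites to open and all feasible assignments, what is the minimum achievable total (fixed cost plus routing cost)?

Open {A, C}; cheapest assignment that respects the capacities:
  A (cap 37, load 31): N-α, N-β, N-δ, N-ε — cost 7×3 + 8×2 + 7×4 + 9×2 = 83
  C (cap 23, load 12): N-γ — cost 12×4 = 48
  Shipping 131, fixed 187 → total 318.
  Any other capacity-feasible assignment to {A, C} ships for at least 131.
Compare {A, B}: its best feasible assignment gives total 377.
Compare {A, B, C}: its best feasible assignment gives total 466.
Every other set of open sites that can feasibly serve all demand totals ≥ 377 even under its best assignment. Minimum: 318.

318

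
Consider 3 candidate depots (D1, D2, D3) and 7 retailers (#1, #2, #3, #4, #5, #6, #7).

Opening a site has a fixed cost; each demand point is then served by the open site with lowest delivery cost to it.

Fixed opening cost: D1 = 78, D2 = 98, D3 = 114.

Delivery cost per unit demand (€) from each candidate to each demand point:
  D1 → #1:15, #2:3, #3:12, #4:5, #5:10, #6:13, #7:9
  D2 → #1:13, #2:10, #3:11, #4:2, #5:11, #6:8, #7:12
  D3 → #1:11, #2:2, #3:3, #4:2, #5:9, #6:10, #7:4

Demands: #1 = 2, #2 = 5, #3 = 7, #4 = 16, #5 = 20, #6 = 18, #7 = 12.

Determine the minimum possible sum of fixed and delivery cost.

607

Open {D3}: assign each demand point to its cheapest open site.
  #1→D3 2×11=22, #2→D3 5×2=10, #3→D3 7×3=21, #4→D3 16×2=32, #5→D3 20×9=180, #6→D3 18×10=180, #7→D3 12×4=48
  delivery cost 493, fixed 114 → total 607.
Compare {D2, D3}: delivery cost 457 + fixed 212 = 669.
Compare {D1, D3}: delivery cost 493 + fixed 192 = 685.
Compare {D1, D2, D3}: delivery cost 457 + fixed 290 = 747.
All other subsets cost ≥ 669. Minimum total cost: 607.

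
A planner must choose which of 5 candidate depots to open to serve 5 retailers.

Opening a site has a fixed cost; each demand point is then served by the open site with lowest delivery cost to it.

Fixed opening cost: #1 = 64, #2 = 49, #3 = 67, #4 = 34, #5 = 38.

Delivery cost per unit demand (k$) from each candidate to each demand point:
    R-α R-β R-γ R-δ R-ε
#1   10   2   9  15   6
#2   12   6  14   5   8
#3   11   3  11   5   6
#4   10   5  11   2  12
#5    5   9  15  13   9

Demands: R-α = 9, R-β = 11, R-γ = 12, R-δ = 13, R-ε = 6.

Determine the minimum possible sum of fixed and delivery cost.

Open {#1, #4, #5}: assign each demand point to its cheapest open site.
  R-α→#5 9×5=45, R-β→#1 11×2=22, R-γ→#1 12×9=108, R-δ→#4 13×2=26, R-ε→#1 6×6=36
  delivery cost 237, fixed 136 → total 373.
Compare {#1, #4}: delivery cost 282 + fixed 98 = 380.
Compare {#4, #5}: delivery cost 312 + fixed 72 = 384.
Compare {#4}: delivery cost 375 + fixed 34 = 409.
All other subsets cost ≥ 380. Minimum total cost: 373.

373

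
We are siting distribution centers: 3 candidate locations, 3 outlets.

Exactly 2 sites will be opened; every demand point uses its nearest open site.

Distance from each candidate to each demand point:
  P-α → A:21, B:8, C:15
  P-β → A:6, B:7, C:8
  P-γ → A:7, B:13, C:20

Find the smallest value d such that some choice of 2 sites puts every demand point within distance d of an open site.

8

Open {P-α, P-β}.
  Farthest demand point is C at distance 8 (to P-β); all others are ≤ 8.
With {P-β, P-γ} the worst case is 8.
With {P-α, P-γ} the worst case is 15.
No size-2 selection achieves below 8.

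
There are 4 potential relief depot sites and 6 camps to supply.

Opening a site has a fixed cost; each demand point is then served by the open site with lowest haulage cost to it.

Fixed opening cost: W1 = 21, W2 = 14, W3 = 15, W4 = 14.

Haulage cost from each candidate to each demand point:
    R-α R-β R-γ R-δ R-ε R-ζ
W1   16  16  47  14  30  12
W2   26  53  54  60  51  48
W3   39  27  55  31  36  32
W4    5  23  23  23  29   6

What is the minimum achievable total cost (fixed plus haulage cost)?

Open {W4}: assign each demand point to its cheapest open site.
  R-α→W4 5, R-β→W4 23, R-γ→W4 23, R-δ→W4 23, R-ε→W4 29, R-ζ→W4 6
  haulage cost 109, fixed 14 → total 123.
Compare {W1, W4}: haulage cost 93 + fixed 35 = 128.
Compare {W2, W4}: haulage cost 109 + fixed 28 = 137.
Compare {W3, W4}: haulage cost 109 + fixed 29 = 138.
All other subsets cost ≥ 128. Minimum total cost: 123.

123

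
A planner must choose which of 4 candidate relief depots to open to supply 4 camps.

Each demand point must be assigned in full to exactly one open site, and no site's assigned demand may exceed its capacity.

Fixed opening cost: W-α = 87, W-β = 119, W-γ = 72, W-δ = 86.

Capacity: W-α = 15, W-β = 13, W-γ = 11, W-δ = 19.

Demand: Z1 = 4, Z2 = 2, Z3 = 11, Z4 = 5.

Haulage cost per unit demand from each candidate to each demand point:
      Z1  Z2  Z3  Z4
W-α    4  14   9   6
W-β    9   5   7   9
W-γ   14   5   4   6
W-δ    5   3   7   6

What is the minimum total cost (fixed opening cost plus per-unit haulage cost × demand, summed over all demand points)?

Open {W-γ, W-δ}; cheapest assignment that respects the capacities:
  W-γ (cap 11, load 11): Z3 — cost 11×4 = 44
  W-δ (cap 19, load 11): Z1, Z2, Z4 — cost 4×5 + 2×3 + 5×6 = 56
  Shipping 100, fixed 158 → total 258.
  Any other capacity-feasible assignment to {W-γ, W-δ} ships for at least 100.
Compare {W-α, W-γ}: its best feasible assignment gives total 277.
Compare {W-α, W-δ}: its best feasible assignment gives total 302.
Every other set of open sites that can feasibly serve all demand totals ≥ 277 even under its best assignment. Minimum: 258.

258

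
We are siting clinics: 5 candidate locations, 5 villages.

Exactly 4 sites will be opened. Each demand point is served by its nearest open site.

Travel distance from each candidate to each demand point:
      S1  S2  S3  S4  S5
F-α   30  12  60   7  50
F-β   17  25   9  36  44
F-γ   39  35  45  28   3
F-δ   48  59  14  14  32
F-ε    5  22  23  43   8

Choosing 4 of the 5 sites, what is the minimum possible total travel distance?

Open {F-α, F-β, F-γ, F-ε}.
  S1→F-ε 5, S2→F-α 12, S3→F-β 9, S4→F-α 7, S5→F-γ 3  ⇒ total 36.
Compare {F-α, F-β, F-δ, F-ε}: total 41.
Compare {F-α, F-γ, F-δ, F-ε}: total 41.
No size-4 selection does better; minimum is 36.

36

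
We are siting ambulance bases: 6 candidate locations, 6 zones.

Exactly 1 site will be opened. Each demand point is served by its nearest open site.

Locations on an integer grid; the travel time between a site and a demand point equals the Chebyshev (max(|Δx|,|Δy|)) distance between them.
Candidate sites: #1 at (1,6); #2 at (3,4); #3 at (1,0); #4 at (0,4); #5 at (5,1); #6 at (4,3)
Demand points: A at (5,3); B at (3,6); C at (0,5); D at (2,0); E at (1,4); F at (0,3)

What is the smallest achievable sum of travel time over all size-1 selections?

Open {#4}.
  A→#4 5, B→#4 3, C→#4 1, D→#4 4, E→#4 1, F→#4 1  ⇒ total 15.
Compare {#2}: total 16.
Compare {#1}: total 18.
No size-1 selection does better; minimum is 15.

15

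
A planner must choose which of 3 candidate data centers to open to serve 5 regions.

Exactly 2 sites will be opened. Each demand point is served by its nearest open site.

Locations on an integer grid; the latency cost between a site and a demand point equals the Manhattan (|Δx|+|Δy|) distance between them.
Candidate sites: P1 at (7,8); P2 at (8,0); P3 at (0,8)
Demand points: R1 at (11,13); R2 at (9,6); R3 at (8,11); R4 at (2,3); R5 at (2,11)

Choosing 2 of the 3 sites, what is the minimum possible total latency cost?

29

Open {P1, P3}.
  R1→P1 9, R2→P1 4, R3→P1 4, R4→P3 7, R5→P3 5  ⇒ total 29.
Compare {P1, P2}: total 34.
Compare {P2, P3}: total 46.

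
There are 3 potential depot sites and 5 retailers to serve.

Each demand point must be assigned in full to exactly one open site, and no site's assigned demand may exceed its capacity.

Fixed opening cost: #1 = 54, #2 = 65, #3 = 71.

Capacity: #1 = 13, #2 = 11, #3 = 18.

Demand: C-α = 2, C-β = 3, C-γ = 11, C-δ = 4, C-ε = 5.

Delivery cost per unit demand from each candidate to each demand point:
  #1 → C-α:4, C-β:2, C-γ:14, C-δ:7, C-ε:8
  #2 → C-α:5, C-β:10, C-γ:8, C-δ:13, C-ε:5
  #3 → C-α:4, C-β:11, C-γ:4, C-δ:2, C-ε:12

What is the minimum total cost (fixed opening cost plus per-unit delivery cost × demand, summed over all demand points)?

231

Open {#1, #3}; cheapest assignment that respects the capacities:
  #1 (cap 13, load 10): C-α, C-β, C-ε — cost 2×4 + 3×2 + 5×8 = 54
  #3 (cap 18, load 15): C-γ, C-δ — cost 11×4 + 4×2 = 52
  Shipping 106, fixed 125 → total 231.
  Any other capacity-feasible assignment to {#1, #3} ships for at least 106.
Compare {#2, #3}: its best feasible assignment gives total 251.
Compare {#1, #2, #3}: its best feasible assignment gives total 281.
Every other set of open sites that can feasibly serve all demand totals ≥ 251 even under its best assignment. Minimum: 231.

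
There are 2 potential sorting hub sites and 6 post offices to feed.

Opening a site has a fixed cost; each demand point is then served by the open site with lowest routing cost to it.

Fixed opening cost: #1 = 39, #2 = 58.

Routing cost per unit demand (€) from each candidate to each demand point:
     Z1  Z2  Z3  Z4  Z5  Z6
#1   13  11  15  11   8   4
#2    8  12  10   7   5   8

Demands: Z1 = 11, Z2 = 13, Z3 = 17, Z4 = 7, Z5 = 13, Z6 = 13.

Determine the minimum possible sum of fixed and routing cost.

664

Open {#1, #2}: assign each demand point to its cheapest open site.
  Z1→#2 11×8=88, Z2→#1 13×11=143, Z3→#2 17×10=170, Z4→#2 7×7=49, Z5→#2 13×5=65, Z6→#1 13×4=52
  routing cost 567, fixed 97 → total 664.
Compare {#2}: routing cost 632 + fixed 58 = 690.
Compare {#1}: routing cost 774 + fixed 39 = 813.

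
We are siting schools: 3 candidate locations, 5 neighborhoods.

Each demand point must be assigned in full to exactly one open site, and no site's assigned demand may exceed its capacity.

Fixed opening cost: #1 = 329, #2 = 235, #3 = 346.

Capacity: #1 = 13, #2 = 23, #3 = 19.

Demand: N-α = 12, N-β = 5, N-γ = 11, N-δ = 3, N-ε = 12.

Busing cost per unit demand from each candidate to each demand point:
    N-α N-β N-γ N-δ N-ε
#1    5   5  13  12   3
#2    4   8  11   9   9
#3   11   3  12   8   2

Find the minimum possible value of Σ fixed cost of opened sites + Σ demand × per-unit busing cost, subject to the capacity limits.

Open {#1, #2, #3}; cheapest assignment that respects the capacities:
  #1 (cap 13, load 5): N-β — cost 5×5 = 25
  #2 (cap 23, load 23): N-α, N-γ — cost 12×4 + 11×11 = 169
  #3 (cap 19, load 15): N-δ, N-ε — cost 3×8 + 12×2 = 48
  Shipping 242, fixed 910 → total 1152.
  Any other capacity-feasible assignment to {#1, #2, #3} ships for at least 242.
Total demand is 43 and no other set of sites has combined capacity ≥ 43, so {#1, #2, #3} is the only feasible choice of open sites. Minimum: 1152.

1152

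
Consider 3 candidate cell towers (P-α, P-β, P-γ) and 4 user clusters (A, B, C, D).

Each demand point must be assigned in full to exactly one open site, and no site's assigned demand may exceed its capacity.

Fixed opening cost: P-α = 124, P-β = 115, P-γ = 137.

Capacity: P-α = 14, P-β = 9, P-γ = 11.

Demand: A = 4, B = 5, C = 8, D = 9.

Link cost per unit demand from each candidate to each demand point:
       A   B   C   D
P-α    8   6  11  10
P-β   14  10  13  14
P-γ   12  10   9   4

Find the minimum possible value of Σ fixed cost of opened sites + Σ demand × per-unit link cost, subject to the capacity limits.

578

Open {P-α, P-β, P-γ}; cheapest assignment that respects the capacities:
  P-α (cap 14, load 9): A, B — cost 4×8 + 5×6 = 62
  P-β (cap 9, load 8): C — cost 8×13 = 104
  P-γ (cap 11, load 9): D — cost 9×4 = 36
  Shipping 202, fixed 376 → total 578.
  Any other capacity-feasible assignment to {P-α, P-β, P-γ} ships for at least 202.
Total demand is 26 and no other set of sites has combined capacity ≥ 26, so {P-α, P-β, P-γ} is the only feasible choice of open sites. Minimum: 578.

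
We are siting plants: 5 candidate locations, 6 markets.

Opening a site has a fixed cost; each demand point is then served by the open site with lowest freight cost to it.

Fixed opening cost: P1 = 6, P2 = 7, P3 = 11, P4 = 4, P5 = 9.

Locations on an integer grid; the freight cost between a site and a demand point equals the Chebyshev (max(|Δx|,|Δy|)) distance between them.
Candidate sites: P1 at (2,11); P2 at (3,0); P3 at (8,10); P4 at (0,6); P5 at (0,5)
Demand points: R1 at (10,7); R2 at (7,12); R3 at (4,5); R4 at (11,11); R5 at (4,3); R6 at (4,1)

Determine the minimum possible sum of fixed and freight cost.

Open {P2, P3}: assign each demand point to its cheapest open site.
  R1→P3 3, R2→P3 2, R3→P2 5, R4→P3 3, R5→P2 3, R6→P2 1
  freight cost 17, fixed 18 → total 35.
Compare {P3, P4}: freight cost 21 + fixed 15 = 36.
Compare {P2, P3, P4}: freight cost 16 + fixed 22 = 38.
Compare {P3}: freight cost 29 + fixed 11 = 40.
All other subsets cost ≥ 36. Minimum total cost: 35.

35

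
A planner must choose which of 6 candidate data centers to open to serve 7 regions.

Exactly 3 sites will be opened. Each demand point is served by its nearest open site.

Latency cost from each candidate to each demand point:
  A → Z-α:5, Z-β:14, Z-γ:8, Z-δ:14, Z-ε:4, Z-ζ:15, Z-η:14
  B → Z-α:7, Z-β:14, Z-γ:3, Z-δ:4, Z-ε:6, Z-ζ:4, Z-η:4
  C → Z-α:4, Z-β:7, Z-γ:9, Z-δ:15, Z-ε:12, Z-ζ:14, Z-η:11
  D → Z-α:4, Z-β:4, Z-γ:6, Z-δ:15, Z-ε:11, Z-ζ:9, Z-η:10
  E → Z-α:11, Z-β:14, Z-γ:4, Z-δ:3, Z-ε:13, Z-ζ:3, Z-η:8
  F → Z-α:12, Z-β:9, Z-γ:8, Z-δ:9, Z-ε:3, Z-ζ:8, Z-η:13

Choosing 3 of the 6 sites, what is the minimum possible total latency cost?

26

Open {B, D, F}.
  Z-α→D 4, Z-β→D 4, Z-γ→B 3, Z-δ→B 4, Z-ε→F 3, Z-ζ→B 4, Z-η→B 4  ⇒ total 26.
Compare {A, B, D}: total 27.
Compare {B, D, E}: total 27.
No size-3 selection does better; minimum is 26.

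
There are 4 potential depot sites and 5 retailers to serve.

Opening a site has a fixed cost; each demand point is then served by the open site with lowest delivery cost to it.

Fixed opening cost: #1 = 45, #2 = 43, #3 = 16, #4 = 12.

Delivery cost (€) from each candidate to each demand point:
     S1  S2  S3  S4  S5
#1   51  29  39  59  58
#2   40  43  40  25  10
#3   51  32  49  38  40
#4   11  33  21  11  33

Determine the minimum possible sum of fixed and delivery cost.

121

Open {#4}: assign each demand point to its cheapest open site.
  S1→#4 11, S2→#4 33, S3→#4 21, S4→#4 11, S5→#4 33
  delivery cost 109, fixed 12 → total 121.
Compare {#3, #4}: delivery cost 108 + fixed 28 = 136.
Compare {#2, #4}: delivery cost 86 + fixed 55 = 141.
Compare {#2, #3, #4}: delivery cost 85 + fixed 71 = 156.
All other subsets cost ≥ 136. Minimum total cost: 121.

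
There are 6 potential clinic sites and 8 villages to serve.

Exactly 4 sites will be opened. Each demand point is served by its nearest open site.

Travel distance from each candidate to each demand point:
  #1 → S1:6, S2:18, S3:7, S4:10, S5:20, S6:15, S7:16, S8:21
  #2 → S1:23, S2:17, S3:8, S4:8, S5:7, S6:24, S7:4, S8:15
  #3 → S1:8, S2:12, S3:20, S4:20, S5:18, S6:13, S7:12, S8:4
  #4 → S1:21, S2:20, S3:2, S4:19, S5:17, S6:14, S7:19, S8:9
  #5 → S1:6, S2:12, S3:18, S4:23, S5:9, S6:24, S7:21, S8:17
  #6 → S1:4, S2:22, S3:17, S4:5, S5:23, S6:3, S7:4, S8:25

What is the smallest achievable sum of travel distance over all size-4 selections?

41

Open {#2, #3, #4, #6}.
  S1→#6 4, S2→#3 12, S3→#4 2, S4→#6 5, S5→#2 7, S6→#6 3, S7→#2 4, S8→#3 4  ⇒ total 41.
Compare {#3, #4, #5, #6}: total 43.
Compare {#1, #2, #3, #6}: total 46.
No size-4 selection does better; minimum is 41.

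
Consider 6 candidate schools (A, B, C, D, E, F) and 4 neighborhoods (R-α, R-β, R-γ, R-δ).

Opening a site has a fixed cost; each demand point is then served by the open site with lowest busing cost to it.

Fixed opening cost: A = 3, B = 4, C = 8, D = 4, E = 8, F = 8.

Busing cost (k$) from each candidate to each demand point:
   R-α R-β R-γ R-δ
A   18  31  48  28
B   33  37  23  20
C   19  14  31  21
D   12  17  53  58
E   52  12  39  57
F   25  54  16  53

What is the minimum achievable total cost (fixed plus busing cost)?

80

Open {B, D}: assign each demand point to its cheapest open site.
  R-α→D 12, R-β→D 17, R-γ→B 23, R-δ→B 20
  busing cost 72, fixed 8 → total 80.
Compare {B, D, F}: busing cost 65 + fixed 16 = 81.
Compare {A, B, D}: busing cost 72 + fixed 11 = 83.
Compare {B, D, E}: busing cost 67 + fixed 16 = 83.
All other subsets cost ≥ 81. Minimum total cost: 80.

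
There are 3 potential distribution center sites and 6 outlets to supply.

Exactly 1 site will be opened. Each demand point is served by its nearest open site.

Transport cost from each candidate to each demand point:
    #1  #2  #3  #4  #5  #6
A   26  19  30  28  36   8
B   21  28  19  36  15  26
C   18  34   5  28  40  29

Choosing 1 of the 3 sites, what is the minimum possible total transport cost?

Open {B}.
  #1→B 21, #2→B 28, #3→B 19, #4→B 36, #5→B 15, #6→B 26  ⇒ total 145.
Compare {A}: total 147.
Compare {C}: total 154.

145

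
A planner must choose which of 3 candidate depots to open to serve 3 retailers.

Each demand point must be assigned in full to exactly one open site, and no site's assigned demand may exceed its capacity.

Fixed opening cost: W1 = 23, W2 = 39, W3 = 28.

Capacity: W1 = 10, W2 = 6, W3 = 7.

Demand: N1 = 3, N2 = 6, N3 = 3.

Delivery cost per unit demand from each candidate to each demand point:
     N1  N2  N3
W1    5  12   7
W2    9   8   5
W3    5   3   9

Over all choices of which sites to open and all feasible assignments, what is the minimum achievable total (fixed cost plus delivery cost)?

Open {W1, W3}; cheapest assignment that respects the capacities:
  W1 (cap 10, load 6): N1, N3 — cost 3×5 + 3×7 = 36
  W3 (cap 7, load 6): N2 — cost 6×3 = 18
  Shipping 54, fixed 51 → total 105.
  Any other capacity-feasible assignment to {W1, W3} ships for at least 54.
Compare {W2, W3}: its best feasible assignment gives total 127.
Compare {W1, W2, W3}: its best feasible assignment gives total 138.
Every other set of open sites that can feasibly serve all demand totals ≥ 127 even under its best assignment. Minimum: 105.

105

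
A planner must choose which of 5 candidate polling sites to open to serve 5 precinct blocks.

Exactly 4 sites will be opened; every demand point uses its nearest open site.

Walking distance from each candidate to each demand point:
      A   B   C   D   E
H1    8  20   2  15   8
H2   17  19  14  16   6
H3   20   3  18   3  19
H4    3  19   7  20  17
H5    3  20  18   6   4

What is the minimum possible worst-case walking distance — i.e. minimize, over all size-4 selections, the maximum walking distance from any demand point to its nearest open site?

Open {H1, H2, H3, H5}.
  Farthest demand point is E at walking distance 4 (to H5); all others are ≤ 4.
With {H1, H3, H4, H5} the worst case is 4.
With {H1, H2, H3, H4} the worst case is 6.
No size-4 selection achieves below 4.

4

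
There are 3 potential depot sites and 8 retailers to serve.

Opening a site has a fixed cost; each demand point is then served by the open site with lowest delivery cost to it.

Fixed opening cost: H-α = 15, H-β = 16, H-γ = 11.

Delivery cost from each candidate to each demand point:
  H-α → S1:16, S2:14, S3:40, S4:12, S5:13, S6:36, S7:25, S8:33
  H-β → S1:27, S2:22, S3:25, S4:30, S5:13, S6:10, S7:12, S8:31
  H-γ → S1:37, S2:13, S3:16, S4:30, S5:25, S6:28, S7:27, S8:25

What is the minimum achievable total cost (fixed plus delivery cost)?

159

Open {H-α, H-β, H-γ}: assign each demand point to its cheapest open site.
  S1→H-α 16, S2→H-γ 13, S3→H-γ 16, S4→H-α 12, S5→H-α 13, S6→H-β 10, S7→H-β 12, S8→H-γ 25
  delivery cost 117, fixed 42 → total 159.
Compare {H-α, H-β}: delivery cost 133 + fixed 31 = 164.
Compare {H-β, H-γ}: delivery cost 146 + fixed 27 = 173.
Compare {H-α, H-γ}: delivery cost 148 + fixed 26 = 174.
All other subsets cost ≥ 164. Minimum total cost: 159.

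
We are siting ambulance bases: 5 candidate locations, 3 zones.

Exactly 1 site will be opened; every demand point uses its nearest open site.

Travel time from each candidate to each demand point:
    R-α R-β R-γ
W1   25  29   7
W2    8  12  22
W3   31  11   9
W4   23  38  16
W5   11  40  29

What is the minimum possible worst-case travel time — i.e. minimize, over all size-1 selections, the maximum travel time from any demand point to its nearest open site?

22

Open {W2}.
  Farthest demand point is R-γ at travel time 22 (to W2); all others are ≤ 22.
With {W1} the worst case is 29.
With {W3} the worst case is 31.
No size-1 selection achieves below 22.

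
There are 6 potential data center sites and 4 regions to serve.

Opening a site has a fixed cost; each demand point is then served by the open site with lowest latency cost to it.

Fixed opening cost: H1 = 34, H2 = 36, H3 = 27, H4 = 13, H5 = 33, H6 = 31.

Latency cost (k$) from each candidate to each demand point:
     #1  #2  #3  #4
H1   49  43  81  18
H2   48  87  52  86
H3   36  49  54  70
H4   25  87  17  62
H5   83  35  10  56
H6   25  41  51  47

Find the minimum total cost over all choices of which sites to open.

150

Open {H1, H4}: assign each demand point to its cheapest open site.
  #1→H4 25, #2→H1 43, #3→H4 17, #4→H1 18
  latency cost 103, fixed 47 → total 150.
Compare {H1, H4, H5}: latency cost 88 + fixed 80 = 168.
Compare {H4, H5}: latency cost 126 + fixed 46 = 172.
Compare {H4, H6}: latency cost 130 + fixed 44 = 174.
All other subsets cost ≥ 168. Minimum total cost: 150.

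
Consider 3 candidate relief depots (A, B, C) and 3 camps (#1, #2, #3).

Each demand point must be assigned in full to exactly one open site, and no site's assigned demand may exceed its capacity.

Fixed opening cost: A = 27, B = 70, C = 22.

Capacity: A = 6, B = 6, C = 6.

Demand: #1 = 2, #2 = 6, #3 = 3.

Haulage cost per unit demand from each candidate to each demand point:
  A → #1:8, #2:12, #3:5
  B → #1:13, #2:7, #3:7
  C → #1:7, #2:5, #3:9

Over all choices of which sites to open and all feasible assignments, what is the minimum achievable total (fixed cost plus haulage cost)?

110

Open {A, C}; cheapest assignment that respects the capacities:
  A (cap 6, load 5): #1, #3 — cost 2×8 + 3×5 = 31
  C (cap 6, load 6): #2 — cost 6×5 = 30
  Shipping 61, fixed 49 → total 110.
  Any other capacity-feasible assignment to {A, C} ships for at least 61.
Compare {B, C}: its best feasible assignment gives total 169.
Compare {A, B}: its best feasible assignment gives total 170.
Every other set of open sites that can feasibly serve all demand totals ≥ 169 even under its best assignment. Minimum: 110.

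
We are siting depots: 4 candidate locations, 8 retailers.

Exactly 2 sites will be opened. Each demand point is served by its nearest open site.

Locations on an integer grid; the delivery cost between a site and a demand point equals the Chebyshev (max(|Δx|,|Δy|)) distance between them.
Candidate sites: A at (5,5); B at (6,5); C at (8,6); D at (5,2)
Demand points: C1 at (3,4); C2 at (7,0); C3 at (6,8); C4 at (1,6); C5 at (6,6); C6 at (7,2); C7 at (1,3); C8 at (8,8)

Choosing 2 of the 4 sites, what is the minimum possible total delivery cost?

20

Open {C, D}.
  C1→D 2, C2→D 2, C3→C 2, C4→D 4, C5→C 2, C6→D 2, C7→D 4, C8→C 2  ⇒ total 20.
Compare {A, D}: total 21.
Compare {B, D}: total 21.
No size-2 selection does better; minimum is 20.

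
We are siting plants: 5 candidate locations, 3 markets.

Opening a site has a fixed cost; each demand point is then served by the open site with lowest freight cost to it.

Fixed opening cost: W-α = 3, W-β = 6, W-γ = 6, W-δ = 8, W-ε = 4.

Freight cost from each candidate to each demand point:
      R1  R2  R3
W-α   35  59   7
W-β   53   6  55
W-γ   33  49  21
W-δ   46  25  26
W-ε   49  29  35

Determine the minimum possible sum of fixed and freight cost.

57

Open {W-α, W-β}: assign each demand point to its cheapest open site.
  R1→W-α 35, R2→W-β 6, R3→W-α 7
  freight cost 48, fixed 9 → total 57.
Compare {W-α, W-β, W-γ}: freight cost 46 + fixed 15 = 61.
Compare {W-α, W-β, W-ε}: freight cost 48 + fixed 13 = 61.
Compare {W-α, W-β, W-δ}: freight cost 48 + fixed 17 = 65.
All other subsets cost ≥ 61. Minimum total cost: 57.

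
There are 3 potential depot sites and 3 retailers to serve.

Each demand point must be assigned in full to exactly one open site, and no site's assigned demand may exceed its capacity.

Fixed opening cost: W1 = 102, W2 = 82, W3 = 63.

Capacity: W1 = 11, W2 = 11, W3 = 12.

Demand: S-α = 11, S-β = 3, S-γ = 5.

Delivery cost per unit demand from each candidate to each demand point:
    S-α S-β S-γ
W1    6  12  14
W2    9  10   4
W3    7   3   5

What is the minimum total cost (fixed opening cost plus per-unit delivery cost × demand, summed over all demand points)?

Open {W1, W3}; cheapest assignment that respects the capacities:
  W1 (cap 11, load 11): S-α — cost 11×6 = 66
  W3 (cap 12, load 8): S-β, S-γ — cost 3×3 + 5×5 = 34
  Shipping 100, fixed 165 → total 265.
  Any other capacity-feasible assignment to {W1, W3} ships for at least 100.
Compare {W2, W3}: its best feasible assignment gives total 272.
Compare {W1, W2}: its best feasible assignment gives total 300.
Every other set of open sites that can feasibly serve all demand totals ≥ 272 even under its best assignment. Minimum: 265.

265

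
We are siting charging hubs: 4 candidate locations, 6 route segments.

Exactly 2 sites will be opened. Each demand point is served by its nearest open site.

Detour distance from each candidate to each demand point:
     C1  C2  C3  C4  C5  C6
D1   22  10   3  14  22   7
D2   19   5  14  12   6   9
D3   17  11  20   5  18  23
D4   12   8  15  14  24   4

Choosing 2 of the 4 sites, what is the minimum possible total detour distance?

Open {D1, D2}.
  C1→D2 19, C2→D2 5, C3→D1 3, C4→D2 12, C5→D2 6, C6→D1 7  ⇒ total 52.
Compare {D2, D4}: total 53.
Compare {D2, D3}: total 56.
No size-2 selection does better; minimum is 52.

52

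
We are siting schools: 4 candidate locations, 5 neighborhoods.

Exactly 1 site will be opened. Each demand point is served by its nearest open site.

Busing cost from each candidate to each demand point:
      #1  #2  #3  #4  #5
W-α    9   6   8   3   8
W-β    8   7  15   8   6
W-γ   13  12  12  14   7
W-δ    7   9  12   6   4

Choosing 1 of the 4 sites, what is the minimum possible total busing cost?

34

Open {W-α}.
  #1→W-α 9, #2→W-α 6, #3→W-α 8, #4→W-α 3, #5→W-α 8  ⇒ total 34.
Compare {W-δ}: total 38.
Compare {W-β}: total 44.
No size-1 selection does better; minimum is 34.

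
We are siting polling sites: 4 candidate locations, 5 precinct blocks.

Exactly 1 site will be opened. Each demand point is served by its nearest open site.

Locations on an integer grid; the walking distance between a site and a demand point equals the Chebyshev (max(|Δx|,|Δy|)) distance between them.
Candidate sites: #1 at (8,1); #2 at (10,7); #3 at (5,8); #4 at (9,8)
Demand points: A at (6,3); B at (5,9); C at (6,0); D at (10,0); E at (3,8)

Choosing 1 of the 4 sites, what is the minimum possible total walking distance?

21

Open {#1}.
  A→#1 2, B→#1 8, C→#1 2, D→#1 2, E→#1 7  ⇒ total 21.
Compare {#3}: total 24.
Compare {#2}: total 30.
No size-1 selection does better; minimum is 21.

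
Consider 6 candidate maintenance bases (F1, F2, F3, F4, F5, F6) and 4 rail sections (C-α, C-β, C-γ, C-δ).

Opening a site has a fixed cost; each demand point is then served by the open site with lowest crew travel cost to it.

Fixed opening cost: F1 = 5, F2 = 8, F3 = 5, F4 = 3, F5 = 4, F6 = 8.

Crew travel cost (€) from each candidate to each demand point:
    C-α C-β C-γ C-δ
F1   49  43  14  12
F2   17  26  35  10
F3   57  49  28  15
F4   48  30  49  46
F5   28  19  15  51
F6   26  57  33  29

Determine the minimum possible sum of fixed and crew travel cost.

73

Open {F2, F5}: assign each demand point to its cheapest open site.
  C-α→F2 17, C-β→F5 19, C-γ→F5 15, C-δ→F2 10
  crew travel cost 61, fixed 12 → total 73.
Compare {F2, F4, F5}: crew travel cost 61 + fixed 15 = 76.
Compare {F1, F2, F5}: crew travel cost 60 + fixed 17 = 77.
Compare {F2, F3, F5}: crew travel cost 61 + fixed 17 = 78.
All other subsets cost ≥ 76. Minimum total cost: 73.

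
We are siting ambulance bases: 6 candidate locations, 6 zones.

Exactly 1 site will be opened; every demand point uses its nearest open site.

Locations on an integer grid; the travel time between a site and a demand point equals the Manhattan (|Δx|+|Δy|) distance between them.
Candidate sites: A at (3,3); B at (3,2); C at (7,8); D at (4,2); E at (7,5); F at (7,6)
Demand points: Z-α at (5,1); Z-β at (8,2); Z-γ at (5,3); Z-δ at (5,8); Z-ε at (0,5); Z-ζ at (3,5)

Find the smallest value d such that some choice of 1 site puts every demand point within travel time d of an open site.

Open {A}.
  Farthest demand point is Z-δ at travel time 7 (to A); all others are ≤ 7.
With {D} the worst case is 7.
With {E} the worst case is 7.
No size-1 selection achieves below 7.

7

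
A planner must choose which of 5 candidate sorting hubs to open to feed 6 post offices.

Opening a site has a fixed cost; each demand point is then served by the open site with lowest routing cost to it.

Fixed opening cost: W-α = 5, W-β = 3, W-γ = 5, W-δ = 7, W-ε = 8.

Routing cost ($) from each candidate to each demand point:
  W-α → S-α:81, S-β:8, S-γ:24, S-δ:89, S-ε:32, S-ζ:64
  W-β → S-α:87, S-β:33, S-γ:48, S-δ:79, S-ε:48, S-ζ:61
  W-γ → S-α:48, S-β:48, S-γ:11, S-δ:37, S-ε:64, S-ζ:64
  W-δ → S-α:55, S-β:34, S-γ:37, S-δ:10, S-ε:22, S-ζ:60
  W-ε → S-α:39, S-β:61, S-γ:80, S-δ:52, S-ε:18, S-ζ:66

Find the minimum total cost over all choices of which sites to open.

Open {W-α, W-γ, W-δ, W-ε}: assign each demand point to its cheapest open site.
  S-α→W-ε 39, S-β→W-α 8, S-γ→W-γ 11, S-δ→W-δ 10, S-ε→W-ε 18, S-ζ→W-δ 60
  routing cost 146, fixed 25 → total 171.
Compare {W-α, W-β, W-γ, W-δ, W-ε}: routing cost 146 + fixed 28 = 174.
Compare {W-α, W-γ, W-δ}: routing cost 159 + fixed 17 = 176.
Compare {W-α, W-δ, W-ε}: routing cost 159 + fixed 20 = 179.
All other subsets cost ≥ 174. Minimum total cost: 171.

171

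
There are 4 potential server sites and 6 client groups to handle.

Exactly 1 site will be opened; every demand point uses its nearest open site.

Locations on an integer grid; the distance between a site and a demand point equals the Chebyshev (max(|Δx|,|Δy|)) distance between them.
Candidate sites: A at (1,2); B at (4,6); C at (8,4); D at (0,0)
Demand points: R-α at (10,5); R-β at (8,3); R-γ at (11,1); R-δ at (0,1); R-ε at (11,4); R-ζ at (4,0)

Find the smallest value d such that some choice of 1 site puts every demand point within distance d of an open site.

Open {B}.
  Farthest demand point is R-γ at distance 7 (to B); all others are ≤ 7.
With {C} the worst case is 8.
With {A} the worst case is 10.
No size-1 selection achieves below 7.

7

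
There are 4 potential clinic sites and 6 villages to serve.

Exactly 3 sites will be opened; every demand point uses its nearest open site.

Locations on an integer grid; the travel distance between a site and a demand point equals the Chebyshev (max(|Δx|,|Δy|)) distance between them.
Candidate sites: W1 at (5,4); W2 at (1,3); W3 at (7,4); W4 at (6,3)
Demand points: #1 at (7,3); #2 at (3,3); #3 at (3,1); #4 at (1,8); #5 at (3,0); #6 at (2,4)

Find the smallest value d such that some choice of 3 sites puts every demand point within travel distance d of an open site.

Open {W1, W2, W3}.
  Farthest demand point is #4 at travel distance 4 (to W1); all others are ≤ 4.
With {W1, W2, W4} the worst case is 4.
With {W1, W3, W4} the worst case is 4.
No size-3 selection achieves below 4.

4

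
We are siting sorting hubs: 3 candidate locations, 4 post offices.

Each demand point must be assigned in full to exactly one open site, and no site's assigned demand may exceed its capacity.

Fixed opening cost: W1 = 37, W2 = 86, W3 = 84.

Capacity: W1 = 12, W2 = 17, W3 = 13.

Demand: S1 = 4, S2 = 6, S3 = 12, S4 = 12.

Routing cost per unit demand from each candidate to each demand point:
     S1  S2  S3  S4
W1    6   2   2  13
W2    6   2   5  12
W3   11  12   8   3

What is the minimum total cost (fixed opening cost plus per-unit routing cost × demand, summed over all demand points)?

303

Open {W1, W2, W3}; cheapest assignment that respects the capacities:
  W1 (cap 12, load 12): S3 — cost 12×2 = 24
  W2 (cap 17, load 10): S1, S2 — cost 4×6 + 6×2 = 36
  W3 (cap 13, load 12): S4 — cost 12×3 = 36
  Shipping 96, fixed 207 → total 303.
  Any other capacity-feasible assignment to {W1, W2, W3} ships for at least 96.
Total demand is 34 and no other set of sites has combined capacity ≥ 34, so {W1, W2, W3} is the only feasible choice of open sites. Minimum: 303.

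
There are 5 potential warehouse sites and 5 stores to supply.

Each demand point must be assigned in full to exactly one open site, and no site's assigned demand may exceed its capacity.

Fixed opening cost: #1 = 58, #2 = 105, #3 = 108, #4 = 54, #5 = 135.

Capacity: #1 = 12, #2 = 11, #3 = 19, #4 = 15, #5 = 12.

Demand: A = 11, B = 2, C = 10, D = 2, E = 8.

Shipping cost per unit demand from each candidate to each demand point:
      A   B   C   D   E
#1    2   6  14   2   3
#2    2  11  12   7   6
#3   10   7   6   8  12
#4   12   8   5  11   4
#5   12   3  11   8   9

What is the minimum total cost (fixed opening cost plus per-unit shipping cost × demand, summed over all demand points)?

329

Open {#1, #2, #4}; cheapest assignment that respects the capacities:
  #1 (cap 12, load 12): B, D, E — cost 2×6 + 2×2 + 8×3 = 40
  #2 (cap 11, load 11): A — cost 11×2 = 22
  #4 (cap 15, load 10): C — cost 10×5 = 50
  Shipping 112, fixed 217 → total 329.
  Any other capacity-feasible assignment to {#1, #2, #4} ships for at least 112.
Compare {#1, #3, #4}: its best feasible assignment gives total 364.
Compare {#1, #2, #3}: its best feasible assignment gives total 393.
Every other set of open sites that can feasibly serve all demand totals ≥ 364 even under its best assignment. Minimum: 329.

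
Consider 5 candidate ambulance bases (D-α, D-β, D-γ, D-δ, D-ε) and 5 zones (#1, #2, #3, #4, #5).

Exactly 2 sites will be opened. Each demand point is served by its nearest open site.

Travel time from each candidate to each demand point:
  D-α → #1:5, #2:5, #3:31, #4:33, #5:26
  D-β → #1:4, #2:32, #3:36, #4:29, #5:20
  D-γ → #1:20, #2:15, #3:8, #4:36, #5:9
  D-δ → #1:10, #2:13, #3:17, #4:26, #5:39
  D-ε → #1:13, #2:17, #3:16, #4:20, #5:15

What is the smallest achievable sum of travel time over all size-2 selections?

60

Open {D-α, D-γ}.
  #1→D-α 5, #2→D-α 5, #3→D-γ 8, #4→D-α 33, #5→D-γ 9  ⇒ total 60.
Compare {D-α, D-ε}: total 61.
Compare {D-β, D-γ}: total 65.
No size-2 selection does better; minimum is 60.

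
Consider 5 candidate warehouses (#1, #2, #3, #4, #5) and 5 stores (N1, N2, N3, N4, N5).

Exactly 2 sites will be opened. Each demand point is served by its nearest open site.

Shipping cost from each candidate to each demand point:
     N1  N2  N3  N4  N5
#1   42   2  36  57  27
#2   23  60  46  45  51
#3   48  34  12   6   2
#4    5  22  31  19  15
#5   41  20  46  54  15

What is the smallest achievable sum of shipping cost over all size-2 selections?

Open {#3, #4}.
  N1→#4 5, N2→#4 22, N3→#3 12, N4→#3 6, N5→#3 2  ⇒ total 47.
Compare {#1, #3}: total 64.
Compare {#1, #4}: total 72.
No size-2 selection does better; minimum is 47.

47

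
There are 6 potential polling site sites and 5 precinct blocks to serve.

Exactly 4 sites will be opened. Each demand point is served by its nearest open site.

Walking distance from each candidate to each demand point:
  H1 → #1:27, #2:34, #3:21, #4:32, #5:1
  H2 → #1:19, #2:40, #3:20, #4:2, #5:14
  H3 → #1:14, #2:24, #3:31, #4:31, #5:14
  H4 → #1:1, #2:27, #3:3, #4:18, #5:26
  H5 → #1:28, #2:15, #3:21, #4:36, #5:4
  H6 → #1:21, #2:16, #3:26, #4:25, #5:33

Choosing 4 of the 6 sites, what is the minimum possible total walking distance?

Open {H1, H2, H4, H5}.
  #1→H4 1, #2→H5 15, #3→H4 3, #4→H2 2, #5→H1 1  ⇒ total 22.
Compare {H1, H2, H4, H6}: total 23.
Compare {H2, H3, H4, H5}: total 25.
No size-4 selection does better; minimum is 22.

22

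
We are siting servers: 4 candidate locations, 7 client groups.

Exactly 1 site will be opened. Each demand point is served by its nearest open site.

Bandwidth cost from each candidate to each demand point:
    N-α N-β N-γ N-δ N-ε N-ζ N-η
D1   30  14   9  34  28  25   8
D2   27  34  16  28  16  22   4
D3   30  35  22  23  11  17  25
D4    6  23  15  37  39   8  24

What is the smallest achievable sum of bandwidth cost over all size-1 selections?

147

Open {D2}.
  N-α→D2 27, N-β→D2 34, N-γ→D2 16, N-δ→D2 28, N-ε→D2 16, N-ζ→D2 22, N-η→D2 4  ⇒ total 147.
Compare {D1}: total 148.
Compare {D4}: total 152.
No size-1 selection does better; minimum is 147.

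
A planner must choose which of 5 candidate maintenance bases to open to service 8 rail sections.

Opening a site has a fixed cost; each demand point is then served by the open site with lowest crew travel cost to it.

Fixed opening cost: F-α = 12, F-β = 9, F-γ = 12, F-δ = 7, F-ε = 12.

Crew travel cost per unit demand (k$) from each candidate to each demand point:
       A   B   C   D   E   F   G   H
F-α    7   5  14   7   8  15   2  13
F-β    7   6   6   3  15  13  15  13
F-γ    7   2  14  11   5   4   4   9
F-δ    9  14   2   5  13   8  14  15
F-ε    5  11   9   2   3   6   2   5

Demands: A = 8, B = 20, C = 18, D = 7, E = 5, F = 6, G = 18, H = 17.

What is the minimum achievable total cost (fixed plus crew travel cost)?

321

Open {F-γ, F-δ, F-ε}: assign each demand point to its cheapest open site.
  A→F-ε 8×5=40, B→F-γ 20×2=40, C→F-δ 18×2=36, D→F-ε 7×2=14, E→F-ε 5×3=15, F→F-γ 6×4=24, G→F-ε 18×2=36, H→F-ε 17×5=85
  crew travel cost 290, fixed 31 → total 321.
Compare {F-β, F-γ, F-δ, F-ε}: crew travel cost 290 + fixed 40 = 330.
Compare {F-α, F-γ, F-δ, F-ε}: crew travel cost 290 + fixed 43 = 333.
Compare {F-α, F-β, F-γ, F-δ, F-ε}: crew travel cost 290 + fixed 52 = 342.
All other subsets cost ≥ 330. Minimum total cost: 321.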